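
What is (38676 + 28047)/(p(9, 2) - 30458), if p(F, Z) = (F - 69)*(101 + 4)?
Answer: -66723/36758 ≈ -1.8152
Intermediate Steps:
p(F, Z) = -7245 + 105*F (p(F, Z) = (-69 + F)*105 = -7245 + 105*F)
(38676 + 28047)/(p(9, 2) - 30458) = (38676 + 28047)/((-7245 + 105*9) - 30458) = 66723/((-7245 + 945) - 30458) = 66723/(-6300 - 30458) = 66723/(-36758) = 66723*(-1/36758) = -66723/36758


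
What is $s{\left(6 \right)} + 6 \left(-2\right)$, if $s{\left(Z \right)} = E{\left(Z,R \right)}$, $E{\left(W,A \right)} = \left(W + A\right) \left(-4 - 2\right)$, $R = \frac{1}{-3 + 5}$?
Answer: $-51$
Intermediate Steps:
$R = \frac{1}{2} \approx 0.5$
$E{\left(W,A \right)} = - 6 A - 6 W$ ($E{\left(W,A \right)} = \left(A + W\right) \left(-6\right) = - 6 A - 6 W$)
$s{\left(Z \right)} = -3 - 6 Z$ ($s{\left(Z \right)} = \left(-6\right) \frac{1}{2} - 6 Z = -3 - 6 Z$)
$s{\left(6 \right)} + 6 \left(-2\right) = \left(-3 - 36\right) + 6 \left(-2\right) = \left(-3 - 36\right) - 12 = -39 - 12 = -51$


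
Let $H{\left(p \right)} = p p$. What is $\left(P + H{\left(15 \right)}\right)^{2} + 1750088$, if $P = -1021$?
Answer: $2383704$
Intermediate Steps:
$H{\left(p \right)} = p^{2}$
$\left(P + H{\left(15 \right)}\right)^{2} + 1750088 = \left(-1021 + 15^{2}\right)^{2} + 1750088 = \left(-1021 + 225\right)^{2} + 1750088 = \left(-796\right)^{2} + 1750088 = 633616 + 1750088 = 2383704$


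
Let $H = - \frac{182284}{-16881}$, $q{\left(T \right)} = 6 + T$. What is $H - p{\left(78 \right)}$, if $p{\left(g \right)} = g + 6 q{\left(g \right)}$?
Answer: $- \frac{9642458}{16881} \approx -571.2$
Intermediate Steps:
$p{\left(g \right)} = 36 + 7 g$ ($p{\left(g \right)} = g + 6 \left(6 + g\right) = g + \left(36 + 6 g\right) = 36 + 7 g$)
$H = \frac{182284}{16881}$ ($H = \left(-182284\right) \left(- \frac{1}{16881}\right) = \frac{182284}{16881} \approx 10.798$)
$H - p{\left(78 \right)} = \frac{182284}{16881} - \left(36 + 7 \cdot 78\right) = \frac{182284}{16881} - \left(36 + 546\right) = \frac{182284}{16881} - 582 = - \frac{9642458}{16881}$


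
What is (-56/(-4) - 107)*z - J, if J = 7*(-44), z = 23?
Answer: -1831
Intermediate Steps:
J = -308
(-56/(-4) - 107)*z - J = (-56/(-4) - 107)*23 - 1*(-308) = (-56*(-1/4) - 107)*23 + 308 = (14 - 107)*23 + 308 = -93*23 + 308 = -2139 + 308 = -1831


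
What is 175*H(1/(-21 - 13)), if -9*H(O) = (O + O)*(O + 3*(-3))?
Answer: -53725/5202 ≈ -10.328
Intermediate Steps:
H(O) = -2*O*(-9 + O)/9 (H(O) = -(O + O)*(O + 3*(-3))/9 = -2*O*(O - 9)/9 = -2*O*(-9 + O)/9)
175*H(1/(-21 - 13)) = 175*(2*(9 - 1/(-21 - 13))/(9*(-21 - 13))) = 175*((2/9)*(9 - 1/(-34))/(-34)) = 175*((2/9)*(-1/34)*(9 - 1*(-1/34))) = 175*((2/9)*(-1/34)*(9 + 1/34)) = 175*((2/9)*(-1/34)*(307/34)) = 175*(-307/5202) = -53725/5202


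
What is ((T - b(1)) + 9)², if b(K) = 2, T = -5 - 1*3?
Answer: 1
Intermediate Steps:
T = -8 (T = -5 - 3 = -8)
((T - b(1)) + 9)² = ((-8 - 1*2) + 9)² = ((-8 - 2) + 9)² = (-10 + 9)² = (-1)² = 1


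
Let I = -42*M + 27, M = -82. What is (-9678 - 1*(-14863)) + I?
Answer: 8656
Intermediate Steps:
I = 3471 (I = -42*(-82) + 27 = 3444 + 27 = 3471)
(-9678 - 1*(-14863)) + I = (-9678 - 1*(-14863)) + 3471 = (-9678 + 14863) + 3471 = 5185 + 3471 = 8656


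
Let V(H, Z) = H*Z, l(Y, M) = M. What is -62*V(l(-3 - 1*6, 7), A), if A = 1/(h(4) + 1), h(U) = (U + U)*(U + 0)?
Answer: -434/33 ≈ -13.152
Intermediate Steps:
h(U) = 2*U² (h(U) = (2*U)*U = 2*U²)
A = 1/33 (A = 1/(2*4² + 1) = 1/(2*16 + 1) = 1/(32 + 1) = 1/33 ≈ 0.030303)
-62*V(l(-3 - 1*6, 7), A) = -434/33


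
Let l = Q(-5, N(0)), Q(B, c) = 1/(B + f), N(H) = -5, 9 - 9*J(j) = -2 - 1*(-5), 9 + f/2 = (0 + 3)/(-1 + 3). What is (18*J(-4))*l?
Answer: -⅗ ≈ -0.60000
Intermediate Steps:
f = -15 (f = -18 + 2*((0 + 3)/(-1 + 3)) = -18 + 2*(3/2) = -18 + 3 = -15)
J(j) = ⅔ (J(j) = 1 - (-2 - 1*(-5))/9 = 1 - (-2 + 5)/9 = 1 - ⅑*3 = 1 - ⅓ = ⅔)
Q(B, c) = 1/(-15 + B) (Q(B, c) = 1/(B - 15) = 1/(-15 + B))
l = -1/20 (l = 1/(-15 - 5) = 1/(-20) = -1/20 ≈ -0.050000)
(18*J(-4))*l = (18*(⅔))*(-1/20) = 12*(-1/20) = -⅗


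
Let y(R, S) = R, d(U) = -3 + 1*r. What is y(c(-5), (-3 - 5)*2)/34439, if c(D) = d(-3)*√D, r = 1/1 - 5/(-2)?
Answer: I*√5/68878 ≈ 3.2464e-5*I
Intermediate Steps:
r = 7/2 (r = 1*1 - 5*(-½) = 1 + 5/2 = 7/2 ≈ 3.5000)
d(U) = ½ (d(U) = -3 + 1*(7/2) = -3 + 7/2 = ½)
c(D) = √D/2
y(c(-5), (-3 - 5)*2)/34439 = (√(-5)/2)/34439 = ((I*√5)/2)*(1/34439) = (I*√5/2)*(1/34439) = I*√5/68878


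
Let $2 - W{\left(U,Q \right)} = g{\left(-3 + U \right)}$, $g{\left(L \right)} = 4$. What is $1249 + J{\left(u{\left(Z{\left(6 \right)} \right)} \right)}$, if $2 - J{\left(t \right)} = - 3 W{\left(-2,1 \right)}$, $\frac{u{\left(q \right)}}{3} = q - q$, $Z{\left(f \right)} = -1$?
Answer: $1245$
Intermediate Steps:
$W{\left(U,Q \right)} = -2$ ($W{\left(U,Q \right)} = 2 - 4 = -2$)
$u{\left(q \right)} = 0$ ($u{\left(q \right)} = 3 \left(q - q\right) = 3 \cdot 0 = 0$)
$J{\left(t \right)} = -4$ ($J{\left(t \right)} = 2 - \left(-3\right) \left(-2\right) = 2 - 6 = -4$)
$1249 + J{\left(u{\left(Z{\left(6 \right)} \right)} \right)} = 1249 - 4 = 1245$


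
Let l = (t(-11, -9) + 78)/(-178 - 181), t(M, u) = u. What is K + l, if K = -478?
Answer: -171671/359 ≈ -478.19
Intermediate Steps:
l = -69/359 (l = (-9 + 78)/(-178 - 181) = 69/(-359) = 69*(-1/359) = -69/359 ≈ -0.19220)
K + l = -478 - 69/359 = -171671/359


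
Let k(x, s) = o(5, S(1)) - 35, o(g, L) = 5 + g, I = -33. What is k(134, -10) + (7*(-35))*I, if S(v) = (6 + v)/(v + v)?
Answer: 8060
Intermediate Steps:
S(v) = (6 + v)/(2*v) (S(v) = (6 + v)/((2*v)) = (6 + v)*(1/(2*v)) = (6 + v)/(2*v))
k(x, s) = -25 (k(x, s) = (5 + 5) - 35 = 10 - 35 = -25)
k(134, -10) + (7*(-35))*I = -25 + (7*(-35))*(-33) = -25 - 245*(-33) = -25 + 8085 = 8060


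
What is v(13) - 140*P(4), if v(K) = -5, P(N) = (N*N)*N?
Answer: -8965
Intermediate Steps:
P(N) = N**3 (P(N) = N**2*N = N**3)
v(13) - 140*P(4) = -5 - 140*4**3 = -5 - 140*64 = -5 - 8960 = -8965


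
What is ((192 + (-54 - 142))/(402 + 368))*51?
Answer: -102/385 ≈ -0.26494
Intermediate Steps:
((192 + (-54 - 142))/(402 + 368))*51 = ((192 - 196)/770)*51 = -4*1/770*51 = -2/385*51 = -102/385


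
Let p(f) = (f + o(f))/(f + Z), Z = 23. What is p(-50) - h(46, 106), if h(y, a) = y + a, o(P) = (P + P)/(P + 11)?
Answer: -158206/1053 ≈ -150.24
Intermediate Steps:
o(P) = 2*P/(11 + P) (o(P) = (2*P)/(11 + P) = 2*P/(11 + P))
h(y, a) = a + y
p(f) = (f + 2*f/(11 + f))/(23 + f) (p(f) = (f + 2*f/(11 + f))/(f + 23) = (f + 2*f/(11 + f))/(23 + f))
p(-50) - h(46, 106) = -50*(13 - 50)/((11 - 50)*(23 - 50)) - (106 + 46) = -50*(-37)/(-39*(-27)) - 1*152 = -50*(-1/39)*(-1/27)*(-37) - 152 = 1850/1053 - 152 = -158206/1053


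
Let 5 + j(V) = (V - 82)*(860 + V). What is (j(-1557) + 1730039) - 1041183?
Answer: 1831234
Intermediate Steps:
j(V) = -5 + (-82 + V)*(860 + V) (j(V) = -5 + (V - 82)*(860 + V) = -5 + (-82 + V)*(860 + V))
(j(-1557) + 1730039) - 1041183 = ((-70525 + (-1557)² + 778*(-1557)) + 1730039) - 1041183 = ((-70525 + 2424249 - 1211346) + 1730039) - 1041183 = (1142378 + 1730039) - 1041183 = 2872417 - 1041183 = 1831234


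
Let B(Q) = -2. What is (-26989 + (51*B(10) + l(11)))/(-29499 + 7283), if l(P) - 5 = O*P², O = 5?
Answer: 26481/22216 ≈ 1.1920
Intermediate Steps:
l(P) = 5 + 5*P²
(-26989 + (51*B(10) + l(11)))/(-29499 + 7283) = (-26989 + (51*(-2) + (5 + 5*11²)))/(-29499 + 7283) = (-26989 + (-102 + (5 + 5*121)))/(-22216) = (-26989 + (-102 + (5 + 605)))*(-1/22216) = (-26989 + (-102 + 610))*(-1/22216) = (-26989 + 508)*(-1/22216) = -26481*(-1/22216) = 26481/22216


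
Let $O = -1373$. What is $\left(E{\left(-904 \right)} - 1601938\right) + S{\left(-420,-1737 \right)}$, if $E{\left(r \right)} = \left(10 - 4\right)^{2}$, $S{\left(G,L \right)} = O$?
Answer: $-1603275$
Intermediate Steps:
$S{\left(G,L \right)} = -1373$
$E{\left(r \right)} = 36$ ($E{\left(r \right)} = 6^{2} = 36$)
$\left(E{\left(-904 \right)} - 1601938\right) + S{\left(-420,-1737 \right)} = \left(36 - 1601938\right) - 1373 = -1601902 - 1373 = -1603275$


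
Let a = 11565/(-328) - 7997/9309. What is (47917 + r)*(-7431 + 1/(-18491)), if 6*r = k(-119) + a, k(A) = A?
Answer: -60278304781934947865/169378595496 ≈ -3.5588e+8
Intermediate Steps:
a = -110281601/3053352 (a = 11565*(-1/328) - 7997*1/9309 = -11565/328 - 7997/9309 = -110281601/3053352 ≈ -36.118)
r = -473630489/18320112 (r = (-119 - 110281601/3053352)/6 = (1/6)*(-473630489/3053352) = -473630489/18320112 ≈ -25.853)
(47917 + r)*(-7431 + 1/(-18491)) = (47917 - 473630489/18320112)*(-7431 + 1/(-18491)) = 877371176215*(-7431 - 1/18491)/18320112 = (877371176215/18320112)*(-137406622/18491) = -60278304781934947865/169378595496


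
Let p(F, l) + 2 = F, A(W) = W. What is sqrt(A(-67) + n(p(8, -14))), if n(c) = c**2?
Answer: I*sqrt(31) ≈ 5.5678*I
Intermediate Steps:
p(F, l) = -2 + F
sqrt(A(-67) + n(p(8, -14))) = sqrt(-67 + (-2 + 8)**2) = sqrt(-67 + 6**2) = sqrt(-67 + 36) = sqrt(-31) = I*sqrt(31)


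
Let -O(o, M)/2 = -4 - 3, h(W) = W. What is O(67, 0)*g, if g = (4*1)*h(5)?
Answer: 280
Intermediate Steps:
O(o, M) = 14 (O(o, M) = -2*(-4 - 3) = -2*(-7) = 14)
g = 20 (g = (4*1)*5 = 4*5 = 20)
O(67, 0)*g = 14*20 = 280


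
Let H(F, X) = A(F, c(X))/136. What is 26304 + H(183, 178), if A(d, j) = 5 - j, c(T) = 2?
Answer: 3577347/136 ≈ 26304.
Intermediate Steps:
H(F, X) = 3/136 (H(F, X) = (5 - 1*2)/136 = (5 - 2)*(1/136) = 3*(1/136) = 3/136)
26304 + H(183, 178) = 26304 + 3/136 = 3577347/136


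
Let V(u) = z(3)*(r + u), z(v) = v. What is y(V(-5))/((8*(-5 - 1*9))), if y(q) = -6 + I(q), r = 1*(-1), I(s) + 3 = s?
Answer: 27/112 ≈ 0.24107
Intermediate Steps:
I(s) = -3 + s
r = -1
V(u) = -3 + 3*u (V(u) = 3*(-1 + u) = -3 + 3*u)
y(q) = -9 + q (y(q) = -6 + (-3 + q) = -9 + q)
y(V(-5))/((8*(-5 - 1*9))) = (-9 + (-3 + 3*(-5)))/((8*(-5 - 1*9))) = (-9 + (-3 - 15))/((8*(-5 - 9))) = (-9 - 18)/((8*(-14))) = -27/(-112) = -27*(-1/112) = 27/112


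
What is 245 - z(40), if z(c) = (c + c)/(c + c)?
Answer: 244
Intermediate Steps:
z(c) = 1 (z(c) = (2*c)/((2*c)) = (2*c)*(1/(2*c)) = 1)
245 - z(40) = 245 - 1*1 = 245 - 1 = 244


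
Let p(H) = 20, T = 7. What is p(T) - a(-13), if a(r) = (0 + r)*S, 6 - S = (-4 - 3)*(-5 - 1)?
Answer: -448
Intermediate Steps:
S = -36 (S = 6 - (-4 - 3)*(-5 - 1) = 6 - (-7)*(-6) = 6 - 1*42 = 6 - 42 = -36)
a(r) = -36*r (a(r) = (0 + r)*(-36) = r*(-36) = -36*r)
p(T) - a(-13) = 20 - (-36)*(-13) = 20 - 1*468 = 20 - 468 = -448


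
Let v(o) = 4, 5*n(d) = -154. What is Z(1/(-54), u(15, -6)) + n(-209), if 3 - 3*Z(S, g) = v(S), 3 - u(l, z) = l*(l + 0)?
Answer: -467/15 ≈ -31.133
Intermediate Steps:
u(l, z) = 3 - l² (u(l, z) = 3 - l*(l + 0) = 3 - l*l = 3 - l²)
n(d) = -154/5 (n(d) = (⅕)*(-154) = -154/5)
Z(S, g) = -⅓ (Z(S, g) = 1 - ⅓*4 = 1 - 4/3 = -⅓)
Z(1/(-54), u(15, -6)) + n(-209) = -⅓ - 154/5 = -467/15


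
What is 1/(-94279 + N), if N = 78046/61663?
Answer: -61663/5813447931 ≈ -1.0607e-5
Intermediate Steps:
N = 78046/61663 (N = 78046*(1/61663) = 78046/61663 ≈ 1.2657)
1/(-94279 + N) = 1/(-94279 + 78046/61663) = 1/(-5813447931/61663) = -61663/5813447931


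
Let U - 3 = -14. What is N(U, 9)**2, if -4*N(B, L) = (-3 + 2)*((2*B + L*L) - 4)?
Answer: 3025/16 ≈ 189.06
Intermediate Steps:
U = -11 (U = 3 - 14 = -11)
N(B, L) = -1 + B/2 + L**2/4 (N(B, L) = -(-3 + 2)*((2*B + L*L) - 4)/4 = -(-1)*((2*B + L**2) - 4)/4 = -(-1)*((L**2 + 2*B) - 4)/4 = -(-1)*(-4 + L**2 + 2*B)/4 = -(4 - L**2 - 2*B)/4 = -1 + B/2 + L**2/4)
N(U, 9)**2 = (-1 + (1/2)*(-11) + (1/4)*9**2)**2 = (-1 - 11/2 + (1/4)*81)**2 = (-1 - 11/2 + 81/4)**2 = (55/4)**2 = 3025/16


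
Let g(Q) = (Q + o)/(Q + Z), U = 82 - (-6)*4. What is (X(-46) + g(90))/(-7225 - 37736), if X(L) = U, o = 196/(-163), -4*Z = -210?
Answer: -4953178/2088663255 ≈ -0.0023715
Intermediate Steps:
U = 106 (U = 82 - 1*(-24) = 82 + 24 = 106)
Z = 105/2 (Z = -¼*(-210) = 105/2 ≈ 52.500)
o = -196/163 (o = 196*(-1/163) = -196/163 ≈ -1.2025)
g(Q) = (-196/163 + Q)/(105/2 + Q) (g(Q) = (Q - 196/163)/(Q + 105/2) = (-196/163 + Q)/(105/2 + Q))
X(L) = 106
(X(-46) + g(90))/(-7225 - 37736) = (106 + 2*(-196 + 163*90)/(163*(105 + 2*90)))/(-7225 - 37736) = (106 + 2*(-196 + 14670)/(163*(105 + 180)))/(-44961) = (106 + (2/163)*14474/285)*(-1/44961) = (106 + (2/163)*(1/285)*14474)*(-1/44961) = (106 + 28948/46455)*(-1/44961) = (4953178/46455)*(-1/44961) = -4953178/2088663255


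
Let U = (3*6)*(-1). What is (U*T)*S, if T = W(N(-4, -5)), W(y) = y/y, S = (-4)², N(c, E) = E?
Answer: -288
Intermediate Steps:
S = 16
W(y) = 1
U = -18 (U = 18*(-1) = -18)
T = 1
(U*T)*S = -18*1*16 = -18*16 = -288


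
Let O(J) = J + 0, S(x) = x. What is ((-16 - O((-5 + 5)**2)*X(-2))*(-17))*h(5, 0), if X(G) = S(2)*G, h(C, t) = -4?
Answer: -1088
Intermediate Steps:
O(J) = J
X(G) = 2*G
((-16 - O((-5 + 5)**2)*X(-2))*(-17))*h(5, 0) = ((-16 - (-5 + 5)**2*2*(-2))*(-17))*(-4) = ((-16 - 0**2*(-4))*(-17))*(-4) = ((-16 - 0*(-4))*(-17))*(-4) = ((-16 - 1*0)*(-17))*(-4) = ((-16 + 0)*(-17))*(-4) = -16*(-17)*(-4) = 272*(-4) = -1088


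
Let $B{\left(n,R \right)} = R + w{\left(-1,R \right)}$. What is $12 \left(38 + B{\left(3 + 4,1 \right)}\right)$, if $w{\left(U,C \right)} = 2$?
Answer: $492$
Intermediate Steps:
$B{\left(n,R \right)} = 2 + R$ ($B{\left(n,R \right)} = R + 2 = 2 + R$)
$12 \left(38 + B{\left(3 + 4,1 \right)}\right) = 12 \left(38 + \left(2 + 1\right)\right) = 12 \left(38 + 3\right) = 12 \cdot 41 = 492$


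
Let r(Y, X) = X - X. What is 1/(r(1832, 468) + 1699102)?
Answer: 1/1699102 ≈ 5.8855e-7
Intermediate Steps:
r(Y, X) = 0
1/(r(1832, 468) + 1699102) = 1/(0 + 1699102) = 1/1699102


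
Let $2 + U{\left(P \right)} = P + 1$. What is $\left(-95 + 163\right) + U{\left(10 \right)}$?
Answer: $77$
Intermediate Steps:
$U{\left(P \right)} = -1 + P$ ($U{\left(P \right)} = -2 + \left(P + 1\right) = -2 + \left(1 + P\right) = -1 + P$)
$\left(-95 + 163\right) + U{\left(10 \right)} = \left(-95 + 163\right) + \left(-1 + 10\right) = 68 + 9 = 77$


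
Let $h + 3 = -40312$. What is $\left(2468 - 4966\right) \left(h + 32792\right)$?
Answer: $18792454$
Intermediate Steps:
$h = -40315$ ($h = -3 - 40312 = -40315$)
$\left(2468 - 4966\right) \left(h + 32792\right) = \left(2468 - 4966\right) \left(-40315 + 32792\right) = \left(-2498\right) \left(-7523\right) = 18792454$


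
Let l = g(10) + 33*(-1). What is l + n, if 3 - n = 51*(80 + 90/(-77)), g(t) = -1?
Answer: -311957/77 ≈ -4051.4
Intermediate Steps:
n = -309339/77 (n = 3 - 51*(80 + 90/(-77)) = 3 - 51*(80 + 90*(-1/77)) = 3 - 51*(80 - 90/77) = 3 - 51*6070/77 = 3 - 1*309570/77 = 3 - 309570/77 = -309339/77 ≈ -4017.4)
l = -34 (l = -1 + 33*(-1) = -1 - 33 = -34)
l + n = -34 - 309339/77 = -311957/77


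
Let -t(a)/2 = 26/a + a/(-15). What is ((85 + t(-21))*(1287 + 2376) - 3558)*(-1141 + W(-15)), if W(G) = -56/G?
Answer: -8717458499/25 ≈ -3.4870e+8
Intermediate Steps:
t(a) = -52/a + 2*a/15 (t(a) = -2*(26/a + a/(-15)) = -2*(26/a + a*(-1/15)) = -2*(26/a - a/15) = -52/a + 2*a/15)
((85 + t(-21))*(1287 + 2376) - 3558)*(-1141 + W(-15)) = ((85 + (-52/(-21) + (2/15)*(-21)))*(1287 + 2376) - 3558)*(-1141 - 56/(-15)) = ((85 + (-52*(-1/21) - 14/5))*3663 - 3558)*(-1141 - 56*(-1/15)) = ((85 + (52/21 - 14/5))*3663 - 3558)*(-1141 + 56/15) = ((85 - 34/105)*3663 - 3558)*(-17059/15) = ((8891/105)*3663 - 3558)*(-17059/15) = (10855911/35 - 3558)*(-17059/15) = (10731381/35)*(-17059/15) = -8717458499/25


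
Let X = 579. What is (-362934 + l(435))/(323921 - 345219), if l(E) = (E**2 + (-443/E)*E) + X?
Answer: 173573/21298 ≈ 8.1497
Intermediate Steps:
l(E) = 136 + E**2 (l(E) = (E**2 + (-443/E)*E) + 579 = (E**2 - 443) + 579 = (-443 + E**2) + 579 = 136 + E**2)
(-362934 + l(435))/(323921 - 345219) = (-362934 + (136 + 435**2))/(323921 - 345219) = (-362934 + (136 + 189225))/(-21298) = (-362934 + 189361)*(-1/21298) = -173573*(-1/21298) = 173573/21298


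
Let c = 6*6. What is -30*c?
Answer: -1080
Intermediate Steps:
c = 36
-30*c = -30*36 = -1080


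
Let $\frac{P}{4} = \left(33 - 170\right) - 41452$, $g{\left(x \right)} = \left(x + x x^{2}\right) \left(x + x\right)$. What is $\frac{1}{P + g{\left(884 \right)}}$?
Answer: $\frac{1}{1221348356428} \approx 8.1877 \cdot 10^{-13}$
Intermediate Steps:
$g{\left(x \right)} = 2 x \left(x + x^{3}\right)$ ($g{\left(x \right)} = \left(x + x^{3}\right) 2 x = 2 x \left(x + x^{3}\right)$)
$P = -166356$ ($P = 4 \left(\left(33 - 170\right) - 41452\right) = 4 \left(-137 - 41452\right) = 4 \left(-41589\right) = -166356$)
$\frac{1}{P + g{\left(884 \right)}} = \frac{1}{-166356 + 2 \cdot 884^{2} \left(1 + 884^{2}\right)} = \frac{1}{-166356 + 2 \cdot 781456 \left(1 + 781456\right)} = \frac{1}{-166356 + 2 \cdot 781456 \cdot 781457} = \frac{1}{-166356 + 1221348522784} = \frac{1}{1221348356428}$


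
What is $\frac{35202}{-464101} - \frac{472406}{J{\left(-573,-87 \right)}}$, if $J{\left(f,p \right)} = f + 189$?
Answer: $\frac{109615289719}{89107392} \approx 1230.1$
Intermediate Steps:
$J{\left(f,p \right)} = 189 + f$
$\frac{35202}{-464101} - \frac{472406}{J{\left(-573,-87 \right)}} = \frac{35202}{-464101} - \frac{472406}{189 - 573} = 35202 \left(- \frac{1}{464101}\right) - \frac{472406}{-384} = - \frac{35202}{464101} - - \frac{236203}{192} = - \frac{35202}{464101} + \frac{236203}{192} = \frac{109615289719}{89107392}$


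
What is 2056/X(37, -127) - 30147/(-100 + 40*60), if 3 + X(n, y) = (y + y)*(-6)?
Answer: -41124787/3498300 ≈ -11.756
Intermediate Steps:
X(n, y) = -3 - 12*y (X(n, y) = -3 + (y + y)*(-6) = -3 + (2*y)*(-6) = -3 - 12*y)
2056/X(37, -127) - 30147/(-100 + 40*60) = 2056/(-3 - 12*(-127)) - 30147/(-100 + 40*60) = 2056/(-3 + 1524) - 30147/(-100 + 2400) = 2056/1521 - 30147/2300 = -41124787/3498300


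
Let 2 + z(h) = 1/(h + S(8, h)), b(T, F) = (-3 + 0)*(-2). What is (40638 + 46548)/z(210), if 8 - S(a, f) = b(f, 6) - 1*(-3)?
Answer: -6073958/139 ≈ -43698.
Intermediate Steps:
b(T, F) = 6 (b(T, F) = -3*(-2) = 6)
S(a, f) = -1 (S(a, f) = 8 - (6 - 1*(-3)) = 8 - (6 + 3) = 8 - 1*9 = 8 - 9 = -1)
z(h) = -2 + 1/(-1 + h) (z(h) = -2 + 1/(h - 1) = -2 + 1/(-1 + h))
(40638 + 46548)/z(210) = (40638 + 46548)/(((3 - 2*210)/(-1 + 210))) = 87186/(((3 - 420)/209)) = 87186/(((1/209)*(-417))) = 87186/(-417/209) = 87186*(-209/417) = -6073958/139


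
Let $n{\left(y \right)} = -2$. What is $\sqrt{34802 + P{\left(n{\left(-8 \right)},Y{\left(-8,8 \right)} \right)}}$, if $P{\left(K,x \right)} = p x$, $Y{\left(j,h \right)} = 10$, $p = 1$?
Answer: $6 \sqrt{967} \approx 186.58$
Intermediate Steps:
$P{\left(K,x \right)} = x$ ($P{\left(K,x \right)} = 1 x = x$)
$\sqrt{34802 + P{\left(n{\left(-8 \right)},Y{\left(-8,8 \right)} \right)}} = \sqrt{34802 + 10} = \sqrt{34812} = 6 \sqrt{967}$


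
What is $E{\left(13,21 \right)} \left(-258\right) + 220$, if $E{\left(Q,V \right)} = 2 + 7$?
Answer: $-2102$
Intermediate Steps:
$E{\left(Q,V \right)} = 9$
$E{\left(13,21 \right)} \left(-258\right) + 220 = 9 \left(-258\right) + 220 = -2322 + 220 = -2102$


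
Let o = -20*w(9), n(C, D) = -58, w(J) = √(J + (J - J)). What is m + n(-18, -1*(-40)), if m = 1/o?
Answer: -3481/60 ≈ -58.017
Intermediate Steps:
w(J) = √J (w(J) = √(J + 0) = √J)
o = -60 (o = -20*√9 = -20*3 = -60)
m = -1/60 (m = 1/(-60) = -1/60 ≈ -0.016667)
m + n(-18, -1*(-40)) = -1/60 - 58 = -3481/60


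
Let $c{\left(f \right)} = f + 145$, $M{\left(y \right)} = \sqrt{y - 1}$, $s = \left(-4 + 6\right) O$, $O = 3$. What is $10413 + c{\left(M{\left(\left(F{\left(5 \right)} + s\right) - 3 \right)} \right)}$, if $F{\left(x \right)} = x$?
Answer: $10558 + \sqrt{7} \approx 10561.0$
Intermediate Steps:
$s = 6$ ($s = \left(-4 + 6\right) 3 = 2 \cdot 3 = 6$)
$M{\left(y \right)} = \sqrt{-1 + y}$
$c{\left(f \right)} = 145 + f$
$10413 + c{\left(M{\left(\left(F{\left(5 \right)} + s\right) - 3 \right)} \right)} = 10413 + \left(145 + \sqrt{-1 + \left(\left(5 + 6\right) - 3\right)}\right) = 10413 + \left(145 + \sqrt{-1 + \left(11 - 3\right)}\right) = 10413 + \left(145 + \sqrt{-1 + 8}\right) = 10413 + \left(145 + \sqrt{7}\right) = 10558 + \sqrt{7}$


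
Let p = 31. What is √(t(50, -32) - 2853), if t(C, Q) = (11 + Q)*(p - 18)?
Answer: I*√3126 ≈ 55.911*I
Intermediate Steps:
t(C, Q) = 143 + 13*Q (t(C, Q) = (11 + Q)*(31 - 18) = (11 + Q)*13 = 143 + 13*Q)
√(t(50, -32) - 2853) = √((143 + 13*(-32)) - 2853) = √((143 - 416) - 2853) = √(-273 - 2853) = √(-3126) = I*√3126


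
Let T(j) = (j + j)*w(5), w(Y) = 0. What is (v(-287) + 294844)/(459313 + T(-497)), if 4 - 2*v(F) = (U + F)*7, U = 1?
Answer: 295847/459313 ≈ 0.64411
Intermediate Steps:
v(F) = -3/2 - 7*F/2 (v(F) = 2 - (1 + F)*7/2 = 2 - (7 + 7*F)/2 = 2 + (-7/2 - 7*F/2) = -3/2 - 7*F/2)
T(j) = 0 (T(j) = (j + j)*0 = (2*j)*0 = 0)
(v(-287) + 294844)/(459313 + T(-497)) = ((-3/2 - 7/2*(-287)) + 294844)/(459313 + 0) = ((-3/2 + 2009/2) + 294844)/459313 = (1003 + 294844)*(1/459313) = 295847*(1/459313) = 295847/459313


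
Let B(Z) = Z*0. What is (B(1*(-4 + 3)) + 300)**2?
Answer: 90000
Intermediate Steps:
B(Z) = 0
(B(1*(-4 + 3)) + 300)**2 = (0 + 300)**2 = 300**2 = 90000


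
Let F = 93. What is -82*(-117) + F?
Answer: 9687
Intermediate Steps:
-82*(-117) + F = -82*(-117) + 93 = 9594 + 93 = 9687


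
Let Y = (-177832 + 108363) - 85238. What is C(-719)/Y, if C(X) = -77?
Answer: 11/22101 ≈ 0.00049771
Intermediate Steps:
Y = -154707 (Y = -69469 - 85238 = -154707)
C(-719)/Y = -77/(-154707) = -77*(-1/154707) = 11/22101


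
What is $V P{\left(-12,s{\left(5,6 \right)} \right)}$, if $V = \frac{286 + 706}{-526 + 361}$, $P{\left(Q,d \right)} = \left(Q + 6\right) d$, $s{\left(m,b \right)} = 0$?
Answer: $0$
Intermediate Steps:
$P{\left(Q,d \right)} = d \left(6 + Q\right)$ ($P{\left(Q,d \right)} = \left(6 + Q\right) d = d \left(6 + Q\right)$)
$V = - \frac{992}{165}$ ($V = \frac{992}{-165} = 992 \left(- \frac{1}{165}\right) = - \frac{992}{165} \approx -6.0121$)
$V P{\left(-12,s{\left(5,6 \right)} \right)} = - \frac{992 \cdot 0 \left(6 - 12\right)}{165} = - \frac{992 \cdot 0 \left(-6\right)}{165} = \left(- \frac{992}{165}\right) 0 = 0$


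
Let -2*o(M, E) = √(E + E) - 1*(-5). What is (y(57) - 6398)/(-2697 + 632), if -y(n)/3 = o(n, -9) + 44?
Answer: 2609/826 - 9*I*√2/4130 ≈ 3.1586 - 0.0030818*I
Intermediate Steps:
o(M, E) = -5/2 - √2*√E/2 (o(M, E) = -(√(E + E) - 1*(-5))/2 = -(√(2*E) + 5)/2 = -(√2*√E + 5)/2 = -(5 + √2*√E)/2 = -5/2 - √2*√E/2)
y(n) = -249/2 + 9*I*√2/2 (y(n) = -3*((-5/2 - √2*√(-9)/2) + 44) = -3*((-5/2 - √2*3*I/2) + 44) = -3*((-5/2 - 3*I*√2/2) + 44) = -3*(83/2 - 3*I*√2/2) = -249/2 + 9*I*√2/2)
(y(57) - 6398)/(-2697 + 632) = ((-249/2 + 9*I*√2/2) - 6398)/(-2697 + 632) = (-13045/2 + 9*I*√2/2)/(-2065) = (-13045/2 + 9*I*√2/2)*(-1/2065) = 2609/826 - 9*I*√2/4130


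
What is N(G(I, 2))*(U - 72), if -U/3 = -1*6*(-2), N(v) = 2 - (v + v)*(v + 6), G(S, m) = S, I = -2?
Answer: -1944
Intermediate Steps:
N(v) = 2 - 2*v*(6 + v)
U = -36 (U = -3*(-1*6)*(-2) = -(-18)*(-2) = -3*12 = -36)
N(G(I, 2))*(U - 72) = (2 - 12*(-2) - 2*(-2)²)*(-36 - 72) = (2 + 24 - 2*4)*(-108) = (2 + 24 - 8)*(-108) = 18*(-108) = -1944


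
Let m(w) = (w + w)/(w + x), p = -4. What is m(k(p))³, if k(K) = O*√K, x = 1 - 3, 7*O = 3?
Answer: -11178/24389 + 4158*I/24389 ≈ -0.45832 + 0.17049*I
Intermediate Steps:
O = 3/7 (O = (⅐)*3 = 3/7 ≈ 0.42857)
x = -2
k(K) = 3*√K/7
m(w) = 2*w/(-2 + w) (m(w) = (w + w)/(w - 2) = (2*w)/(-2 + w) = 2*w/(-2 + w))
m(k(p))³ = (2*(3*√(-4)/7)/(-2 + 3*√(-4)/7))³ = (2*(3*(2*I)/7)/(-2 + 3*(2*I)/7))³ = (2*(6*I/7)/(-2 + 6*I/7))³ = (2*(6*I/7)*(49*(-2 - 6*I/7)/232))³ = (21*I*(-2 - 6*I/7)/58)³ = -9261*I*(-2 - 6*I/7)³/195112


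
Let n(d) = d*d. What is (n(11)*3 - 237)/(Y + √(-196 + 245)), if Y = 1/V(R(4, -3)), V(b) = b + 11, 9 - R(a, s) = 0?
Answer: 840/47 ≈ 17.872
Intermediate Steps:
R(a, s) = 9 (R(a, s) = 9 - 1*0 = 9 + 0 = 9)
n(d) = d²
V(b) = 11 + b
Y = 1/20 (Y = 1/(11 + 9) = 1/20 ≈ 0.050000)
(n(11)*3 - 237)/(Y + √(-196 + 245)) = (11²*3 - 237)/(1/20 + √(-196 + 245)) = (121*3 - 237)/(1/20 + √49) = (363 - 237)/(1/20 + 7) = 126/(141/20) = 126*(20/141) = 840/47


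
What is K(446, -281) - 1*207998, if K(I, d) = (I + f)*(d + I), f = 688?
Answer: -20888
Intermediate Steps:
K(I, d) = (688 + I)*(I + d) (K(I, d) = (I + 688)*(d + I) = (688 + I)*(I + d))
K(446, -281) - 1*207998 = (446**2 + 688*446 + 688*(-281) + 446*(-281)) - 1*207998 = (198916 + 306848 - 193328 - 125326) - 207998 = 187110 - 207998 = -20888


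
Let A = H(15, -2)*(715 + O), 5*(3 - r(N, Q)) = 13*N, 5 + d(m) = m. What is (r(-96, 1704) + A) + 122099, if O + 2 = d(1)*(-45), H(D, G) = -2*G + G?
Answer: 620688/5 ≈ 1.2414e+5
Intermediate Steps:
H(D, G) = -G
d(m) = -5 + m
r(N, Q) = 3 - 13*N/5
O = 178 (O = -2 + (-5 + 1)*(-45) = -2 - 4*(-45) = -2 + 180 = 178)
A = 1786 (A = (-1*(-2))*(715 + 178) = 2*893 = 1786)
(r(-96, 1704) + A) + 122099 = ((3 - 13/5*(-96)) + 1786) + 122099 = ((3 + 1248/5) + 1786) + 122099 = (1263/5 + 1786) + 122099 = 10193/5 + 122099 = 620688/5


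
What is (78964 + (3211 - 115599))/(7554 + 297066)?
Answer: -8356/76155 ≈ -0.10972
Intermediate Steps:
(78964 + (3211 - 115599))/(7554 + 297066) = (78964 - 112388)/304620 = -33424*1/304620 = -8356/76155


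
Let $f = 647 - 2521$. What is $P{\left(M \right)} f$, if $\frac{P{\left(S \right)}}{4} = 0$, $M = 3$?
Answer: $0$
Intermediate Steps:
$P{\left(S \right)} = 0$ ($P{\left(S \right)} = 4 \cdot 0 = 0$)
$f = -1874$
$P{\left(M \right)} f = 0 \left(-1874\right) = 0$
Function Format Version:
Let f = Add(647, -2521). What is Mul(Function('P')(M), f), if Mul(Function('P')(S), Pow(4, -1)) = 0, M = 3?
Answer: 0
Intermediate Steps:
Function('P')(S) = 0 (Function('P')(S) = Mul(4, 0) = 0)
f = -1874
Mul(Function('P')(M), f) = Mul(0, -1874) = 0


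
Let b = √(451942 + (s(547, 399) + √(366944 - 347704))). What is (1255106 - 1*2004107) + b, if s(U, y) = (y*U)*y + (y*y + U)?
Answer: -749001 + √(87694637 + 2*√4810) ≈ -7.3964e+5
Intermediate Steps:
s(U, y) = U + y² + U*y² (s(U, y) = (U*y)*y + (y² + U) = U*y² + (U + y²) = U + y² + U*y²)
b = √(87694637 + 2*√4810) (b = √(451942 + ((547 + 399² + 547*399²) + √(366944 - 347704))) = √(451942 + ((547 + 159201 + 547*159201) + √19240)) = √(451942 + ((547 + 159201 + 87082947) + 2*√4810)) = √(451942 + (87242695 + 2*√4810)) = √(87694637 + 2*√4810) ≈ 9364.5)
(1255106 - 1*2004107) + b = (1255106 - 1*2004107) + √(87694637 + 2*√4810) = (1255106 - 2004107) + √(87694637 + 2*√4810) = -749001 + √(87694637 + 2*√4810)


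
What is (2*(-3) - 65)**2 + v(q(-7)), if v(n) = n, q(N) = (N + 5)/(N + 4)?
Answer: 15125/3 ≈ 5041.7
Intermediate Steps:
q(N) = (5 + N)/(4 + N)
(2*(-3) - 65)**2 + v(q(-7)) = (2*(-3) - 65)**2 + (5 - 7)/(4 - 7) = (-6 - 65)**2 - 2/(-3) = (-71)**2 - 1/3*(-2) = 5041 + 2/3 = 15125/3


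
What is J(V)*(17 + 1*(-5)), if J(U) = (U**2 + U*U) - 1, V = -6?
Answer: 852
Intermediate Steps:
J(U) = -1 + 2*U**2 (J(U) = (U**2 + U**2) - 1 = 2*U**2 - 1 = -1 + 2*U**2)
J(V)*(17 + 1*(-5)) = (-1 + 2*(-6)**2)*(17 + 1*(-5)) = (-1 + 2*36)*(17 - 5) = (-1 + 72)*12 = 71*12 = 852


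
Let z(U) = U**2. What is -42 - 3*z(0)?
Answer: -42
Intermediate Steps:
-42 - 3*z(0) = -42 - 3*0**2 = -42 - 3*0 = -42 + 0 = -42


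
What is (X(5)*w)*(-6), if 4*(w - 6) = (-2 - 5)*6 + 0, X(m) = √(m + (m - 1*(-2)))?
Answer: 54*√3 ≈ 93.531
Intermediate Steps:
X(m) = √(2 + 2*m) (X(m) = √(m + (m + 2)) = √(m + (2 + m)) = √(2 + 2*m))
w = -9/2 (w = 6 + ((-2 - 5)*6 + 0)/4 = 6 + (-7*6 + 0)/4 = 6 + (-42 + 0)/4 = 6 + (¼)*(-42) = 6 - 21/2 = -9/2 ≈ -4.5000)
(X(5)*w)*(-6) = (√(2 + 2*5)*(-9/2))*(-6) = (√(2 + 10)*(-9/2))*(-6) = (√12*(-9/2))*(-6) = ((2*√3)*(-9/2))*(-6) = -9*√3*(-6) = 54*√3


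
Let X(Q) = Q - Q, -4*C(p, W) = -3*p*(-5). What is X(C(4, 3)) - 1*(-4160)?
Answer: 4160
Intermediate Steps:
C(p, W) = -15*p/4 (C(p, W) = -(-3*p)*(-5)/4 = -15*p/4)
X(Q) = 0
X(C(4, 3)) - 1*(-4160) = 0 - 1*(-4160) = 0 + 4160 = 4160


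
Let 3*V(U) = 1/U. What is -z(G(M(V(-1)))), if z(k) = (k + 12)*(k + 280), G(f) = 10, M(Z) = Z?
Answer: -6380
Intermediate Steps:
V(U) = 1/(3*U)
z(k) = (12 + k)*(280 + k)
-z(G(M(V(-1)))) = -(3360 + 10² + 292*10) = -(3360 + 100 + 2920) = -1*6380 = -6380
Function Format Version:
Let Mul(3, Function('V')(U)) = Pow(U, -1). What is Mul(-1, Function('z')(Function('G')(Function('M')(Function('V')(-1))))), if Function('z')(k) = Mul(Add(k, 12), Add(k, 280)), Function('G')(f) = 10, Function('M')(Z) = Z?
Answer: -6380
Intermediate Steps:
Function('V')(U) = Mul(Rational(1, 3), Pow(U, -1))
Function('z')(k) = Mul(Add(12, k), Add(280, k))
Mul(-1, Function('z')(Function('G')(Function('M')(Function('V')(-1))))) = Mul(-1, Add(3360, Pow(10, 2), Mul(292, 10))) = Mul(-1, Add(3360, 100, 2920)) = Mul(-1, 6380) = -6380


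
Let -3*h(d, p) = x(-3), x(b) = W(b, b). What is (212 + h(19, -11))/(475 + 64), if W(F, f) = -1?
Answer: 13/33 ≈ 0.39394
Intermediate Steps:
x(b) = -1
h(d, p) = ⅓ (h(d, p) = -⅓*(-1) = ⅓)
(212 + h(19, -11))/(475 + 64) = (212 + ⅓)/(475 + 64) = (637/3)/539 = (637/3)*(1/539) = 13/33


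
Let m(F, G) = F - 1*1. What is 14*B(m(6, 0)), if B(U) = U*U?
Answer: 350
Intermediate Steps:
m(F, G) = -1 + F (m(F, G) = F - 1 = -1 + F)
B(U) = U²
14*B(m(6, 0)) = 14*(-1 + 6)² = 14*5² = 14*25 = 350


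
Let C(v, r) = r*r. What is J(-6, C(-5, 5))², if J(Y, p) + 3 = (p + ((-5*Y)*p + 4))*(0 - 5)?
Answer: 15194404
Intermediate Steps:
C(v, r) = r²
J(Y, p) = -23 - 5*p + 25*Y*p (J(Y, p) = -3 + (p + ((-5*Y)*p + 4))*(0 - 5) = -3 + (p + (-5*Y*p + 4))*(-5) = -3 + (p + (4 - 5*Y*p))*(-5) = -3 + (4 + p - 5*Y*p)*(-5) = -3 + (-20 - 5*p + 25*Y*p) = -23 - 5*p + 25*Y*p)
J(-6, C(-5, 5))² = (-23 - 5*5² + 25*(-6)*5²)² = (-23 - 5*25 + 25*(-6)*25)² = (-23 - 125 - 3750)² = (-3898)² = 15194404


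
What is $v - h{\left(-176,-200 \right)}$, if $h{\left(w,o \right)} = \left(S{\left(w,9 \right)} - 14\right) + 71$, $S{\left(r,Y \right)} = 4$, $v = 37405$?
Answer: $37344$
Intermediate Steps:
$h{\left(w,o \right)} = 61$ ($h{\left(w,o \right)} = \left(4 - 14\right) + 71 = -10 + 71 = 61$)
$v - h{\left(-176,-200 \right)} = 37405 - 61 = 37344$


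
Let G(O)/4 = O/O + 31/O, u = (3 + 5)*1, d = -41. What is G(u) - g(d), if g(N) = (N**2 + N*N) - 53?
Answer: -6579/2 ≈ -3289.5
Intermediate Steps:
u = 8 (u = 8*1 = 8)
G(O) = 4 + 124/O (G(O) = 4*(O/O + 31/O) = 4*(1 + 31/O) = 4 + 124/O)
g(N) = -53 + 2*N**2 (g(N) = (N**2 + N**2) - 53 = 2*N**2 - 53 = -53 + 2*N**2)
G(u) - g(d) = (4 + 124/8) - (-53 + 2*(-41)**2) = (4 + 124*(1/8)) - (-53 + 2*1681) = (4 + 31/2) - (-53 + 3362) = 39/2 - 1*3309 = 39/2 - 3309 = -6579/2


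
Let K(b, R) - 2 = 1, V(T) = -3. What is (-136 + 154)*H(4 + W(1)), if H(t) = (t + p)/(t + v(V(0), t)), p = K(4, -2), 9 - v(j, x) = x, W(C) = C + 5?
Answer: 26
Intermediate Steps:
W(C) = 5 + C
K(b, R) = 3 (K(b, R) = 2 + 1 = 3)
v(j, x) = 9 - x
p = 3
H(t) = 1/3 + t/9 (H(t) = (t + 3)/(t + (9 - t)) = (3 + t)/9 = (3 + t)*(1/9) = 1/3 + t/9)
(-136 + 154)*H(4 + W(1)) = (-136 + 154)*(1/3 + (4 + (5 + 1))/9) = 18*(1/3 + (4 + 6)/9) = 18*(1/3 + (1/9)*10) = 18*(1/3 + 10/9) = 18*(13/9) = 26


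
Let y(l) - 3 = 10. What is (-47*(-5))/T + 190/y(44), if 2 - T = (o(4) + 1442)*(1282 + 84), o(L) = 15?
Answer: 75629269/5174676 ≈ 14.615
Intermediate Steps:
y(l) = 13 (y(l) = 3 + 10 = 13)
T = -1990260 (T = 2 - (15 + 1442)*(1282 + 84) = 2 - 1457*1366 = 2 - 1*1990262 = 2 - 1990262 = -1990260)
(-47*(-5))/T + 190/y(44) = -47*(-5)/(-1990260) + 190/13 = 235*(-1/1990260) + 190*(1/13) = -47/398052 + 190/13 = 75629269/5174676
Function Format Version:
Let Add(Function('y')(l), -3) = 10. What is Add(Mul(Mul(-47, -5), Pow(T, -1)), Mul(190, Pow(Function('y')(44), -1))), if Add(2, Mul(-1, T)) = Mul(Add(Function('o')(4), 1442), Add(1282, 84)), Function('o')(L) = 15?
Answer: Rational(75629269, 5174676) ≈ 14.615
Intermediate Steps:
Function('y')(l) = 13 (Function('y')(l) = Add(3, 10) = 13)
T = -1990260 (T = Add(2, Mul(-1, Mul(Add(15, 1442), Add(1282, 84)))) = Add(2, Mul(-1, Mul(1457, 1366))) = Add(2, Mul(-1, 1990262)) = Add(2, -1990262) = -1990260)
Add(Mul(Mul(-47, -5), Pow(T, -1)), Mul(190, Pow(Function('y')(44), -1))) = Add(Mul(Mul(-47, -5), Pow(-1990260, -1)), Mul(190, Pow(13, -1))) = Add(Mul(235, Rational(-1, 1990260)), Mul(190, Rational(1, 13))) = Add(Rational(-47, 398052), Rational(190, 13)) = Rational(75629269, 5174676)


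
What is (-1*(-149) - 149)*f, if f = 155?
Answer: 0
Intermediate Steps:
(-1*(-149) - 149)*f = (-1*(-149) - 149)*155 = (149 - 149)*155 = 0*155 = 0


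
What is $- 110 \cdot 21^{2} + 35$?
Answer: $-48475$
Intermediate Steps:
$- 110 \cdot 21^{2} + 35 = \left(-110\right) 441 + 35 = -48510 + 35 = -48475$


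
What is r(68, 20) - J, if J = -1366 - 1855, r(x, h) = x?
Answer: 3289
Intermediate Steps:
J = -3221
r(68, 20) - J = 68 - 1*(-3221) = 68 + 3221 = 3289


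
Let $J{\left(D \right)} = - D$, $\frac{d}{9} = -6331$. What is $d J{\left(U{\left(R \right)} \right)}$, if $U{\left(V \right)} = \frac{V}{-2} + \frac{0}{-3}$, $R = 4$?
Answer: $-113958$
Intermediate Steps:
$d = -56979$ ($d = 9 \left(-6331\right) = -56979$)
$U{\left(V \right)} = - \frac{V}{2}$ ($U{\left(V \right)} = V \left(- \frac{1}{2}\right) + 0 \left(- \frac{1}{3}\right) = - \frac{V}{2} + 0 = - \frac{V}{2}$)
$d J{\left(U{\left(R \right)} \right)} = - 56979 \left(- \frac{\left(-1\right) 4}{2}\right) = - 56979 \left(\left(-1\right) \left(-2\right)\right) = \left(-56979\right) 2 = -113958$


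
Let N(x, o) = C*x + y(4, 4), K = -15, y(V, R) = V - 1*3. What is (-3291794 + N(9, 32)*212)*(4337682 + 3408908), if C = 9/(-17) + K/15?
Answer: -433859408328180/17 ≈ -2.5521e+13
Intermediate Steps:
y(V, R) = -3 + V (y(V, R) = V - 3 = -3 + V)
C = -26/17 (C = 9/(-17) - 15/15 = 9*(-1/17) - 15*1/15 = -9/17 - 1 = -26/17 ≈ -1.5294)
N(x, o) = 1 - 26*x/17 (N(x, o) = -26*x/17 + (-3 + 4) = -26*x/17 + 1 = 1 - 26*x/17)
(-3291794 + N(9, 32)*212)*(4337682 + 3408908) = (-3291794 + (1 - 26/17*9)*212)*(4337682 + 3408908) = (-3291794 + (1 - 234/17)*212)*7746590 = (-3291794 - 217/17*212)*7746590 = (-3291794 - 46004/17)*7746590 = -56006502/17*7746590 = -433859408328180/17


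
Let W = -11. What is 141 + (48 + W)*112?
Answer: 4285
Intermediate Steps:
141 + (48 + W)*112 = 141 + (48 - 11)*112 = 141 + 37*112 = 141 + 4144 = 4285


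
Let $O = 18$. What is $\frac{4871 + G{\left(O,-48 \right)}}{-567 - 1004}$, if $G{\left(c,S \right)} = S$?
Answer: $- \frac{4823}{1571} \approx -3.07$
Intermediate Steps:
$\frac{4871 + G{\left(O,-48 \right)}}{-567 - 1004} = \frac{4871 - 48}{-567 - 1004} = \frac{4823}{-1571} = 4823 \left(- \frac{1}{1571}\right) = - \frac{4823}{1571}$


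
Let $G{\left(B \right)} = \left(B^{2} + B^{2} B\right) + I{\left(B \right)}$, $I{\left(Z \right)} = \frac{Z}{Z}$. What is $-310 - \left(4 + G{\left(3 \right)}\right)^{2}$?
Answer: $-1991$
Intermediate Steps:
$I{\left(Z \right)} = 1$
$G{\left(B \right)} = 1 + B^{2} + B^{3}$ ($G{\left(B \right)} = \left(B^{2} + B^{2} B\right) + 1 = \left(B^{2} + B^{3}\right) + 1 = 1 + B^{2} + B^{3}$)
$-310 - \left(4 + G{\left(3 \right)}\right)^{2} = -310 - \left(4 + \left(1 + 3^{2} + 3^{3}\right)\right)^{2} = -310 - \left(4 + \left(1 + 9 + 27\right)\right)^{2} = -310 - \left(4 + 37\right)^{2} = -310 - 41^{2} = -310 - 1681 = -1991$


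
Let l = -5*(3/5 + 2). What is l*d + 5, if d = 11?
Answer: -138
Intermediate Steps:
l = -13 (l = -5*(3*(1/5) + 2) = -5*(3/5 + 2) = -5*13/5 = -13)
l*d + 5 = -13*11 + 5 = -143 + 5 = -138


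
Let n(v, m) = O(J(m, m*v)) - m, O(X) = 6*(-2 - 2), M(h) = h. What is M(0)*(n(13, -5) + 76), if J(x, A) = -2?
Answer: 0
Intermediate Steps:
O(X) = -24 (O(X) = 6*(-4) = -24)
n(v, m) = -24 - m
M(0)*(n(13, -5) + 76) = 0*((-24 - 1*(-5)) + 76) = 0*((-24 + 5) + 76) = 0*(-19 + 76) = 0*57 = 0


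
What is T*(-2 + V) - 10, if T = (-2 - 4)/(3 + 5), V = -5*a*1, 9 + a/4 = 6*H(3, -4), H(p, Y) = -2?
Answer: -647/2 ≈ -323.50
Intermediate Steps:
a = -84 (a = -36 + 4*(6*(-2)) = -36 + 4*(-12) = -36 - 48 = -84)
V = 420 (V = -5*(-84)*1 = 420*1 = 420)
T = -¾ (T = -6/8 = -6*⅛ = -¾ ≈ -0.75000)
T*(-2 + V) - 10 = -3*(-2 + 420)/4 - 10 = -¾*418 - 10 = -627/2 - 10 = -647/2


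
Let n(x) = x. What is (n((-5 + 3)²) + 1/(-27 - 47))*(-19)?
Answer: -5605/74 ≈ -75.743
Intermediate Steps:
(n((-5 + 3)²) + 1/(-27 - 47))*(-19) = ((-5 + 3)² + 1/(-27 - 47))*(-19) = ((-2)² + 1/(-74))*(-19) = (4 - 1/74)*(-19) = (295/74)*(-19) = -5605/74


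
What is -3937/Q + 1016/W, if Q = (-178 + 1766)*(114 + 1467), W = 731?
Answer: 4834763/3482484 ≈ 1.3883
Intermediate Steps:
Q = 2510628 (Q = 1588*1581 = 2510628)
-3937/Q + 1016/W = -3937/2510628 + 1016/731 = -3937*1/2510628 + 1016*(1/731) = -127/80988 + 1016/731 = 4834763/3482484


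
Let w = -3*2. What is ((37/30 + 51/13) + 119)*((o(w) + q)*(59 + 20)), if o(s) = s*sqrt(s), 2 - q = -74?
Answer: 145359842/195 - 3825259*I*sqrt(6)/65 ≈ 7.4544e+5 - 1.4415e+5*I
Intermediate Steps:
w = -6
q = 76 (q = 2 - 1*(-74) = 2 + 74 = 76)
o(s) = s**(3/2)
((37/30 + 51/13) + 119)*((o(w) + q)*(59 + 20)) = ((37/30 + 51/13) + 119)*(((-6)**(3/2) + 76)*(59 + 20)) = ((37*(1/30) + 51*(1/13)) + 119)*((-6*I*sqrt(6) + 76)*79) = ((37/30 + 51/13) + 119)*((76 - 6*I*sqrt(6))*79) = (2011/390 + 119)*(6004 - 474*I*sqrt(6)) = 48421*(6004 - 474*I*sqrt(6))/390 = 145359842/195 - 3825259*I*sqrt(6)/65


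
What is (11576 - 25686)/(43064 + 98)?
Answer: -7055/21581 ≈ -0.32691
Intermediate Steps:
(11576 - 25686)/(43064 + 98) = -14110/43162 = -14110*1/43162 = -7055/21581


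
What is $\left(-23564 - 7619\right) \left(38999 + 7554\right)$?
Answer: $-1451662199$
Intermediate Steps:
$\left(-23564 - 7619\right) \left(38999 + 7554\right) = \left(-31183\right) 46553 = -1451662199$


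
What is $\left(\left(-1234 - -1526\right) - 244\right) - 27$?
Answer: $21$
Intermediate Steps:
$\left(\left(-1234 - -1526\right) - 244\right) - 27 = \left(\left(-1234 + 1526\right) - 244\right) - 27 = \left(292 - 244\right) - 27 = 48 - 27 = 21$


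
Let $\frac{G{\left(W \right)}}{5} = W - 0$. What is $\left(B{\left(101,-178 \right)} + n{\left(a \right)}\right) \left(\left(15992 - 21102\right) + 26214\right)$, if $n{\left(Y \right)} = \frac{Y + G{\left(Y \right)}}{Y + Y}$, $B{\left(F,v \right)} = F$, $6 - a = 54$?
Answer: $2194816$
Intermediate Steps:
$G{\left(W \right)} = 5 W$ ($G{\left(W \right)} = 5 \left(W - 0\right) = 5 \left(W + 0\right) = 5 W$)
$a = -48$ ($a = 6 - 54 = -48$)
$n{\left(Y \right)} = 3$ ($n{\left(Y \right)} = \frac{Y + 5 Y}{Y + Y} = \frac{6 Y}{2 Y} = 6 Y \frac{1}{2 Y} = 3$)
$\left(B{\left(101,-178 \right)} + n{\left(a \right)}\right) \left(\left(15992 - 21102\right) + 26214\right) = \left(101 + 3\right) \left(\left(15992 - 21102\right) + 26214\right) = 104 \left(\left(15992 - 21102\right) + 26214\right) = 104 \left(-5110 + 26214\right) = 104 \cdot 21104 = 2194816$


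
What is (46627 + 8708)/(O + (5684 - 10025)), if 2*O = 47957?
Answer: 22134/7855 ≈ 2.8178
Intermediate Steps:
O = 47957/2 (O = (½)*47957 = 47957/2 ≈ 23979.)
(46627 + 8708)/(O + (5684 - 10025)) = (46627 + 8708)/(47957/2 + (5684 - 10025)) = 55335/(47957/2 - 4341) = 55335/(39275/2) = 55335*(2/39275) = 22134/7855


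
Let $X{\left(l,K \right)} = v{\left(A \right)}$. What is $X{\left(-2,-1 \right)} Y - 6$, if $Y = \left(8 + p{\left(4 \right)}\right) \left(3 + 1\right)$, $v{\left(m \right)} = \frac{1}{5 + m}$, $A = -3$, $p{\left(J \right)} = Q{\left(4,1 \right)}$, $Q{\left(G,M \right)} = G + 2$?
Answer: $22$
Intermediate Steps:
$Q{\left(G,M \right)} = 2 + G$
$p{\left(J \right)} = 6$ ($p{\left(J \right)} = 2 + 4 = 6$)
$X{\left(l,K \right)} = \frac{1}{2}$ ($X{\left(l,K \right)} = \frac{1}{5 - 3} = \frac{1}{2}$)
$Y = 56$ ($Y = \left(8 + 6\right) \left(3 + 1\right) = 14 \cdot 4 = 56$)
$X{\left(-2,-1 \right)} Y - 6 = \frac{1}{2} \cdot 56 - 6 = 28 - 6 = 22$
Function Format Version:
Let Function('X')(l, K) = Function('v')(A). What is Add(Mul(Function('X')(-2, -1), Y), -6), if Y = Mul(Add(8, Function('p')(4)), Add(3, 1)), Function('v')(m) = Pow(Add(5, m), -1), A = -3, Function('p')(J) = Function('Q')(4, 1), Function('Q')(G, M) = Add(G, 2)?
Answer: 22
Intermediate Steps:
Function('Q')(G, M) = Add(2, G)
Function('p')(J) = 6 (Function('p')(J) = Add(2, 4) = 6)
Function('X')(l, K) = Rational(1, 2) (Function('X')(l, K) = Pow(Add(5, -3), -1) = Pow(2, -1) = Rational(1, 2))
Y = 56 (Y = Mul(Add(8, 6), Add(3, 1)) = Mul(14, 4) = 56)
Add(Mul(Function('X')(-2, -1), Y), -6) = Add(Mul(Rational(1, 2), 56), -6) = Add(28, -6) = 22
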